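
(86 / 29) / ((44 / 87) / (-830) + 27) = 107070 / 974813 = 0.11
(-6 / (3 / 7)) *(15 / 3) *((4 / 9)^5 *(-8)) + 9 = 1104881 / 59049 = 18.71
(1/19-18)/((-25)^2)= -0.03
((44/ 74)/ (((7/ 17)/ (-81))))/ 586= -15147/ 75887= -0.20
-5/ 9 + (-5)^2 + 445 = 469.44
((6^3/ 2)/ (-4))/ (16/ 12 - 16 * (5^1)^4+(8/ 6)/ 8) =54/ 19997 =0.00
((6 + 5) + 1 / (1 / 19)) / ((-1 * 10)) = -3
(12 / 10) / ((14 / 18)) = 54 / 35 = 1.54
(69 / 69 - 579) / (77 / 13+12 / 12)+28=-55.49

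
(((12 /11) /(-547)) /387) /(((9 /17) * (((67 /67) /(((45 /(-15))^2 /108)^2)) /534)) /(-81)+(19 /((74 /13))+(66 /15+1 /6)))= -0.00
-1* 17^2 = -289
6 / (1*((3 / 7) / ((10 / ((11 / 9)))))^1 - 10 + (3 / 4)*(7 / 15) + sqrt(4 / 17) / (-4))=-172688040 / 276188237 + 529200*sqrt(17) / 276188237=-0.62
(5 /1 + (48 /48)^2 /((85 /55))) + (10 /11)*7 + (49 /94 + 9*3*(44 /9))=2540583 /17578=144.53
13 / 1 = 13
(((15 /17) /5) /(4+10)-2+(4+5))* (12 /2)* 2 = 10014 /119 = 84.15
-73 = -73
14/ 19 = 0.74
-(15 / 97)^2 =-225 / 9409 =-0.02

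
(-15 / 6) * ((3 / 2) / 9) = -5 / 12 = -0.42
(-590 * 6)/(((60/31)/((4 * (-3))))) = 21948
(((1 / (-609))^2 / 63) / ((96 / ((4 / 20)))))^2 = 0.00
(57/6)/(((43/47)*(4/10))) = 4465/172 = 25.96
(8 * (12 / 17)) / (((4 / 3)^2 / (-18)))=-972 / 17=-57.18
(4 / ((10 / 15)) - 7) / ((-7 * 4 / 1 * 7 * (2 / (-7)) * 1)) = -1 / 56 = -0.02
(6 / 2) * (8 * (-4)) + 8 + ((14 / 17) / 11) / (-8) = -65831 / 748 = -88.01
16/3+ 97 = 102.33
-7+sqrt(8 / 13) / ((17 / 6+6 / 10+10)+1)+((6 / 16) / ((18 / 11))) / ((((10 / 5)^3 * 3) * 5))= -40309 / 5760+60 * sqrt(26) / 5629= -6.94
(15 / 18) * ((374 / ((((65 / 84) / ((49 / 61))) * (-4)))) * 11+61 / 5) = -4184933 / 4758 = -879.56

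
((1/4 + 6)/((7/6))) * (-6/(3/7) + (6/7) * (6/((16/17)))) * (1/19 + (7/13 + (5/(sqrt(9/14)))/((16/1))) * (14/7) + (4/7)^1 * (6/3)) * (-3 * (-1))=-211281975/677768 -89625 * sqrt(14)/3136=-418.67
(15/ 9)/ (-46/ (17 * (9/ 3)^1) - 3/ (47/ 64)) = -3995/ 11954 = -0.33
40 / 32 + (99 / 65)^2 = 60329 / 16900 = 3.57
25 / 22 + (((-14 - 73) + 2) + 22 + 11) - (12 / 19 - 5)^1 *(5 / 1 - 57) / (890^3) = -936771625247 / 18417315125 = -50.86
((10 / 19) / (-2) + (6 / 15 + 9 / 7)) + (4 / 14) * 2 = 1326 / 665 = 1.99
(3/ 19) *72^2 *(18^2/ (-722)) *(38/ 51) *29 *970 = -47247598080/ 6137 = -7698810.18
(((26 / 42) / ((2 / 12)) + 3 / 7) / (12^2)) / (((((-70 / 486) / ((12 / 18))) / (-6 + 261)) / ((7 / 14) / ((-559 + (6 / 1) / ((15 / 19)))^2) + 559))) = -12568501781553 / 662135824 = -18981.76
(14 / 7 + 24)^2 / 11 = 676 / 11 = 61.45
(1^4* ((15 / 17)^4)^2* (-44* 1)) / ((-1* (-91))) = -112767187500 / 634793927131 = -0.18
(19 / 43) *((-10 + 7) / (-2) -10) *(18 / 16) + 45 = 40.77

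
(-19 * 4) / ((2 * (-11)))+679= 7507 / 11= 682.45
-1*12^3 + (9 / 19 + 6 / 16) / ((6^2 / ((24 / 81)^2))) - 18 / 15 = -359266808 / 207765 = -1729.20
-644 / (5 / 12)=-7728 / 5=-1545.60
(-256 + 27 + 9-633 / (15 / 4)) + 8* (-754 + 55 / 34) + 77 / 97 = -52826251 / 8245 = -6407.07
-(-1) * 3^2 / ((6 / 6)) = 9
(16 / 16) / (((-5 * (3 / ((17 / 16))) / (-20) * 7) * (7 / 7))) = 17 / 84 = 0.20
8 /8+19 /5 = 24 /5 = 4.80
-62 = -62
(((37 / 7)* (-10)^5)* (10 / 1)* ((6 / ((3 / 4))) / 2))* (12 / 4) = -444000000 / 7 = -63428571.43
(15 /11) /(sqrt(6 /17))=5 *sqrt(102) /22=2.30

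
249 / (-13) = -249 / 13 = -19.15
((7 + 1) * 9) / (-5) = -72 / 5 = -14.40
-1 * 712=-712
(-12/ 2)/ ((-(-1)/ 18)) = -108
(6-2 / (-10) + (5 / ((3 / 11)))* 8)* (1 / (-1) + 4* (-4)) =-38981 / 15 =-2598.73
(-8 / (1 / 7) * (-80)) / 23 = 4480 / 23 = 194.78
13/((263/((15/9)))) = 65/789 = 0.08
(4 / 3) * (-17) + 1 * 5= -53 / 3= -17.67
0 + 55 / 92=55 / 92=0.60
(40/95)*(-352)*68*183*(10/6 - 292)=10173948928/19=535470996.21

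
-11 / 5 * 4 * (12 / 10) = -264 / 25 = -10.56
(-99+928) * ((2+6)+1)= 7461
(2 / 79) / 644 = 1 / 25438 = 0.00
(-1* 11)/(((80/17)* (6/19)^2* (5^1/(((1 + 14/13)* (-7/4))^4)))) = -9570916244043/11698585600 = -818.13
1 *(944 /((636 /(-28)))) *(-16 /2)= 332.48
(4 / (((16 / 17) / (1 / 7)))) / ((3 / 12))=17 / 7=2.43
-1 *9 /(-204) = 3 /68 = 0.04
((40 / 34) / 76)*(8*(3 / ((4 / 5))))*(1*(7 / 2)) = 525 / 323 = 1.63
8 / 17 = 0.47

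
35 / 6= 5.83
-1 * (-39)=39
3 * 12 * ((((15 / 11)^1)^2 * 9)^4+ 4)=605375381741364 / 214358881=2824120.83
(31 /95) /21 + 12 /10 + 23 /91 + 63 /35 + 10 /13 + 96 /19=9.09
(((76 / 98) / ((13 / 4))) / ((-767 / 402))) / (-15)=20368 / 2442895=0.01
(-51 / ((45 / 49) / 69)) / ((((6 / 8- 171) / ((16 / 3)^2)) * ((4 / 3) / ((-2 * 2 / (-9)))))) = 19618816 / 91935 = 213.40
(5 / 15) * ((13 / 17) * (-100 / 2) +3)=-599 / 51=-11.75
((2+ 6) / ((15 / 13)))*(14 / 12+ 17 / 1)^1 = 5668 / 45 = 125.96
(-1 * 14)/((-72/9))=1.75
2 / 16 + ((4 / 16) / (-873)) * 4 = 865 / 6984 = 0.12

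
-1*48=-48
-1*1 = -1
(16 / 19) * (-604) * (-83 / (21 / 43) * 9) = 103472448 / 133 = 777988.33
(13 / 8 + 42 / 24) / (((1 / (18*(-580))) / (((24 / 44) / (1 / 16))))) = -3382560 / 11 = -307505.45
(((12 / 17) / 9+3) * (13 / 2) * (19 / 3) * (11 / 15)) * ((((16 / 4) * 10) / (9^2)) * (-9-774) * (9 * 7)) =-346374028 / 153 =-2263882.54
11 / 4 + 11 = 55 / 4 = 13.75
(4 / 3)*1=4 / 3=1.33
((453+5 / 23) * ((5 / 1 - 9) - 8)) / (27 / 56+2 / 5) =-35024640 / 5681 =-6165.22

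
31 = 31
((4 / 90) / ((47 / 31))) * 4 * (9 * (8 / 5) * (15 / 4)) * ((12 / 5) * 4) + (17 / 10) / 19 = 2718107 / 44650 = 60.88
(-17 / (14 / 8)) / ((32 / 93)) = -1581 / 56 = -28.23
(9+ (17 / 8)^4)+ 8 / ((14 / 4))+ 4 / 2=965575 / 28672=33.68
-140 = -140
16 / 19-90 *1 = -1694 / 19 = -89.16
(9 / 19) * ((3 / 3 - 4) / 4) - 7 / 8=-187 / 152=-1.23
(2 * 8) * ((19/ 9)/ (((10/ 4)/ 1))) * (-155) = -18848/ 9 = -2094.22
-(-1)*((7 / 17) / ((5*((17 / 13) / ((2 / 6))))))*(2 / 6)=91 / 13005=0.01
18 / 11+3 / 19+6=1629 / 209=7.79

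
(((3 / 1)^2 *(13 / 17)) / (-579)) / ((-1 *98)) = 39 / 321538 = 0.00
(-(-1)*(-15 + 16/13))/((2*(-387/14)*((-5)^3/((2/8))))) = -1253/2515500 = -0.00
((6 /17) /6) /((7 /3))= 3 /119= 0.03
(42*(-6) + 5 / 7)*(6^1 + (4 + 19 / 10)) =-29903 / 10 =-2990.30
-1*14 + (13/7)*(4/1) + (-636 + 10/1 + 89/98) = -61903/98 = -631.66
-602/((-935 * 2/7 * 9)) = 2107/8415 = 0.25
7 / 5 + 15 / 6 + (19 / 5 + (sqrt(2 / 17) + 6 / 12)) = sqrt(34) / 17 + 41 / 5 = 8.54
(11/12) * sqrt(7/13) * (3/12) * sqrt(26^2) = 11 * sqrt(91)/24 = 4.37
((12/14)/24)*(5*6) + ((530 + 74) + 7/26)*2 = 220149/182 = 1209.61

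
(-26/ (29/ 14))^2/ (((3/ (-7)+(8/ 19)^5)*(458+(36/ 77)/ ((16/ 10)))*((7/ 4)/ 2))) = -31091246041856/ 32868754313669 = -0.95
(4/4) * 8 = 8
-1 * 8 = -8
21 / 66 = 7 / 22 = 0.32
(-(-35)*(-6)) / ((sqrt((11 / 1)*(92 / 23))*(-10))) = 21*sqrt(11) / 22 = 3.17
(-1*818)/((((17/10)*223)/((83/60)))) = -33947/11373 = -2.98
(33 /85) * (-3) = -99 /85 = -1.16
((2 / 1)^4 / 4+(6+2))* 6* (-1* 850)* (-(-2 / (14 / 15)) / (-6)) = 21857.14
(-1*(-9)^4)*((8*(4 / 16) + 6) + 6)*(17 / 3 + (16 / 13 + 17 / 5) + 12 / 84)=-62333874 / 65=-958982.68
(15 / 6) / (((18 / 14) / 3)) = 35 / 6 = 5.83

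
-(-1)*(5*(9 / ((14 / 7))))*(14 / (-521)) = -315 / 521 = -0.60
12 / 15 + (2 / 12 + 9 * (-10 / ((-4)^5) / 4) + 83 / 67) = 4584617 / 2058240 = 2.23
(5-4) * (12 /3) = 4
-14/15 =-0.93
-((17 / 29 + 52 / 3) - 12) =-515 / 87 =-5.92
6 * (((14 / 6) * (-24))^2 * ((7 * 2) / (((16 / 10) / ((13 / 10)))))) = 214032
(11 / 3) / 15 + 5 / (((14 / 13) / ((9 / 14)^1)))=3.23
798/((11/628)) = 501144/11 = 45558.55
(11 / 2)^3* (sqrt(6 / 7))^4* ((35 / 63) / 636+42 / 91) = 45798379 / 810264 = 56.52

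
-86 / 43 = -2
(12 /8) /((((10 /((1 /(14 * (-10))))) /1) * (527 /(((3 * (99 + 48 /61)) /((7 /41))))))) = -2246103 /630081200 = -0.00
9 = 9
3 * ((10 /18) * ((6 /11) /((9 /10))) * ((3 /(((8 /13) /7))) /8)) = 2275 /528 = 4.31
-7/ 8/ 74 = -7/ 592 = -0.01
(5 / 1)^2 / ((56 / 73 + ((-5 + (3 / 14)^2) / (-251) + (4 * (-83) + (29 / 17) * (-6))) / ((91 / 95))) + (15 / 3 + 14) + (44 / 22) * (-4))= -138893836900 / 1919462132527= -0.07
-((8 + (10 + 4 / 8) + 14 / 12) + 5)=-74 / 3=-24.67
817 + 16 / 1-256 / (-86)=35947 / 43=835.98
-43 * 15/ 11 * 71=-45795/ 11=-4163.18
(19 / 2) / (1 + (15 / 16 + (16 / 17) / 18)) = 4.77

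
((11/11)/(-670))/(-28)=1/18760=0.00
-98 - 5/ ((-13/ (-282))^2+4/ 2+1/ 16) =-65951882/ 656749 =-100.42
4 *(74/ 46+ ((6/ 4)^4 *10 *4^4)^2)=15452467348/ 23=671846406.43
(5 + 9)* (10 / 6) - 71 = -47.67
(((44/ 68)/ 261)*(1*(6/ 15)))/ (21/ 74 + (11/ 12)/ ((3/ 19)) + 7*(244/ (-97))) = -28712/ 333512035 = -0.00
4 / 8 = 1 / 2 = 0.50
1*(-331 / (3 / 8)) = -2648 / 3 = -882.67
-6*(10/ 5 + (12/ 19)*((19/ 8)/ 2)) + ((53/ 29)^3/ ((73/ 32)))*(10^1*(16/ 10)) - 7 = 68771389/ 3560794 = 19.31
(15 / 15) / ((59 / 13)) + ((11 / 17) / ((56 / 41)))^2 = 23782611 / 53471936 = 0.44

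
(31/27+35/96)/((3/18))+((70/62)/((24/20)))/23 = 936091/102672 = 9.12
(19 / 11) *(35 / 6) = 665 / 66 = 10.08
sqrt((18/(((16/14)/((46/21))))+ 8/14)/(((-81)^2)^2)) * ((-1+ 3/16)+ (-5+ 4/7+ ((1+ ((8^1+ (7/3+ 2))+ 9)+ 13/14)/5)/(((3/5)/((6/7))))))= 3305 * sqrt(6874)/216040608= 0.00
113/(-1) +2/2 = -112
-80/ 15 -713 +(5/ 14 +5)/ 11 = -331645/ 462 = -717.85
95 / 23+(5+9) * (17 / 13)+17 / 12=85591 / 3588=23.85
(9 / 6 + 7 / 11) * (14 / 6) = 329 / 66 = 4.98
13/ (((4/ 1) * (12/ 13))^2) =2197/ 2304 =0.95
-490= -490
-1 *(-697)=697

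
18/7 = 2.57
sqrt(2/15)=0.37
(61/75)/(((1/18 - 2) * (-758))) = 0.00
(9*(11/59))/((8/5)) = 495/472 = 1.05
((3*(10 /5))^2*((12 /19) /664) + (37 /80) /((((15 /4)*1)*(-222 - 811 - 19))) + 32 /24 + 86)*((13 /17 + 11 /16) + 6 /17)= 21350098425841 /135374726400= 157.71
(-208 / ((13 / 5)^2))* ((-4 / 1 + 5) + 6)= -2800 / 13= -215.38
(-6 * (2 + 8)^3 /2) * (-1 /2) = 1500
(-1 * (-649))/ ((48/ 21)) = 4543/ 16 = 283.94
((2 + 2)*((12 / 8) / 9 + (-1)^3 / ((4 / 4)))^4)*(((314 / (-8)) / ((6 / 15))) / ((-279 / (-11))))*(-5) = 26984375 / 723168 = 37.31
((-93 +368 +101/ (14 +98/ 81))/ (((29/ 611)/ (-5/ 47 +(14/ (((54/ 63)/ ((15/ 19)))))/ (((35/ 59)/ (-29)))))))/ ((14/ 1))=-1269808544771/ 4751824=-267225.50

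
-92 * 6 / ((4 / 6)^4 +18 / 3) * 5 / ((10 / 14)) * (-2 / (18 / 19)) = 1316.22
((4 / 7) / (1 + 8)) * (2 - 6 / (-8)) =11 / 63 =0.17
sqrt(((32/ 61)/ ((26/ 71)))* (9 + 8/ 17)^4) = 103684* sqrt(56303)/ 229177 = 107.35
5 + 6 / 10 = 28 / 5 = 5.60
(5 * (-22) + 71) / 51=-13 / 17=-0.76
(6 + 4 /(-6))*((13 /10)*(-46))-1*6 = -4874 /15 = -324.93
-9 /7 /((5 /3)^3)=-243 /875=-0.28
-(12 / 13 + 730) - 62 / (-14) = -66111 / 91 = -726.49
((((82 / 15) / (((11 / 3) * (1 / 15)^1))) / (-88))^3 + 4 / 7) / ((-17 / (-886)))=195138641321 / 6746104288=28.93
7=7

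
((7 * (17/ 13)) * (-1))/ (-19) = 119/ 247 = 0.48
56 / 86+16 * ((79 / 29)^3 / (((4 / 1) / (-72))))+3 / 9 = -18314287525 / 3146181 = -5821.12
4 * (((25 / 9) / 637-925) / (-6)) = 10606000 / 17199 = 616.66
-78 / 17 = -4.59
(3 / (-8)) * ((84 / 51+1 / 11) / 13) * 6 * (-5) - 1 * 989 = -738647 / 748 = -987.50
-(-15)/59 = 15/59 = 0.25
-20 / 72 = -5 / 18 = -0.28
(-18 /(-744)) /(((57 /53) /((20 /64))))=265 /37696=0.01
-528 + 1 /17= -527.94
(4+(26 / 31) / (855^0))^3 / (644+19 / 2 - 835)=-2250000 / 3604711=-0.62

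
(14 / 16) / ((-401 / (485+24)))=-1.11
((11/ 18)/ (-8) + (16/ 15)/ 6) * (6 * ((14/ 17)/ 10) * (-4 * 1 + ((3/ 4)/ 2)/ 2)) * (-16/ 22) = 31171/ 224400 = 0.14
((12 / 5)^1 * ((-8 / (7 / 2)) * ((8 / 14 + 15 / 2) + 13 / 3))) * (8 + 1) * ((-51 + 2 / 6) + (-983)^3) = 142524914032608 / 245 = 581734342990.24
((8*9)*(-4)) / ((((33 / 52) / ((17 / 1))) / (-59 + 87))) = -2376192 / 11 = -216017.45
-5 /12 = -0.42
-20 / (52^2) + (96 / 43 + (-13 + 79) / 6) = 384429 / 29068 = 13.23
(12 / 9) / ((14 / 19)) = 38 / 21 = 1.81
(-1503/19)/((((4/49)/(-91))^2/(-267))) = 7978939767981/304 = 26246512394.67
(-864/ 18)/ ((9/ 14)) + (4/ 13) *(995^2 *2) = 23757688/ 39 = 609171.49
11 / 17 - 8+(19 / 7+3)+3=162 / 119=1.36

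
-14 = -14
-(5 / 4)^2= -25 / 16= -1.56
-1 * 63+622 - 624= -65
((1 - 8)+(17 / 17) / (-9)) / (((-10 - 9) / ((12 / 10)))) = 128 / 285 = 0.45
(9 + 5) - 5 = 9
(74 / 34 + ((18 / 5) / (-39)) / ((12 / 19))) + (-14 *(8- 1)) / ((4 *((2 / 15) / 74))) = -15022994 / 1105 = -13595.47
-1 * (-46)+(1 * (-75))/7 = 247/7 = 35.29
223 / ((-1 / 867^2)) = -167626647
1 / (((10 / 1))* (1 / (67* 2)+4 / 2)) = 67 / 1345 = 0.05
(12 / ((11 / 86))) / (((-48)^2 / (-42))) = -301 / 176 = -1.71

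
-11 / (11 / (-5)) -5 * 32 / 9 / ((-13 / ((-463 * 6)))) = -147965 / 39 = -3793.97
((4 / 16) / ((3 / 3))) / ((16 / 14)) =7 / 32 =0.22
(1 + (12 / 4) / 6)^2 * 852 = 1917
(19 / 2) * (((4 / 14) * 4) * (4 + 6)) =760 / 7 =108.57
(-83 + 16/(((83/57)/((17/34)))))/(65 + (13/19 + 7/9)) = -1100043/943295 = -1.17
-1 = -1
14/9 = 1.56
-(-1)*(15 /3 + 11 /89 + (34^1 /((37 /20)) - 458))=-1430802 /3293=-434.50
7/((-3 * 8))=-7/24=-0.29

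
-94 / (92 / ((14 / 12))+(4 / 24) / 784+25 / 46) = -10170048 / 8590535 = -1.18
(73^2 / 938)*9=47961 / 938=51.13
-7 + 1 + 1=-5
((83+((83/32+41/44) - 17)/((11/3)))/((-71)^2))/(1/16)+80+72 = 185735291/1219922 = 152.25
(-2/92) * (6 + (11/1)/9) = -65/414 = -0.16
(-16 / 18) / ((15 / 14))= -112 / 135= -0.83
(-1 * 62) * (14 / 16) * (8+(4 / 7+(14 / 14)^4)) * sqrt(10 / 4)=-2077 * sqrt(10) / 8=-821.01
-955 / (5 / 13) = -2483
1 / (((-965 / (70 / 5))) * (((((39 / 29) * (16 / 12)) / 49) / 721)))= -7171787 / 25090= -285.84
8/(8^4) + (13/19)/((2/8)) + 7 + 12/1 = 211475/9728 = 21.74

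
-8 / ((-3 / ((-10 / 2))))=-40 / 3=-13.33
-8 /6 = -4 /3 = -1.33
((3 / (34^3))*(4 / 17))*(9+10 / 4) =69 / 334084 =0.00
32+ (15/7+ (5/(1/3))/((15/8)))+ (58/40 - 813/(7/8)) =-17711/20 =-885.55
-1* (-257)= 257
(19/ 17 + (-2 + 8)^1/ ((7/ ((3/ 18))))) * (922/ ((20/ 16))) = 110640/ 119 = 929.75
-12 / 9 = -4 / 3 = -1.33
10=10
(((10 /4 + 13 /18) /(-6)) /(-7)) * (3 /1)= 29 /126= 0.23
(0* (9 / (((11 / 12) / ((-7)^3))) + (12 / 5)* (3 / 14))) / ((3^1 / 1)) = 0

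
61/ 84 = 0.73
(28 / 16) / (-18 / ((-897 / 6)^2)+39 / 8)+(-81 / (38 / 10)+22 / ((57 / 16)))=-2453743 / 166003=-14.78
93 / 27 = 31 / 9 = 3.44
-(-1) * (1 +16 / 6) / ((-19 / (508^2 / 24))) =-354838 / 171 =-2075.08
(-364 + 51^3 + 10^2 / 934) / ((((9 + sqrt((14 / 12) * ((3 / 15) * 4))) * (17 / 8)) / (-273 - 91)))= -24286198416480 / 9534739 + 179897766048 * sqrt(210) / 9534739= -2273710.07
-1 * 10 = -10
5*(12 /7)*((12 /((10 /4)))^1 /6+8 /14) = 576 /49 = 11.76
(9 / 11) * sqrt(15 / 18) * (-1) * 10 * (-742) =11130 * sqrt(30) / 11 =5541.96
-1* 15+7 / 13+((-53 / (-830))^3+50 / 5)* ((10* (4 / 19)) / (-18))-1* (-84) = 68.37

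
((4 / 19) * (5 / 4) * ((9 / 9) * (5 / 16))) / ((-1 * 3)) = -25 / 912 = -0.03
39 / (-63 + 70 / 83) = -3237 / 5159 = -0.63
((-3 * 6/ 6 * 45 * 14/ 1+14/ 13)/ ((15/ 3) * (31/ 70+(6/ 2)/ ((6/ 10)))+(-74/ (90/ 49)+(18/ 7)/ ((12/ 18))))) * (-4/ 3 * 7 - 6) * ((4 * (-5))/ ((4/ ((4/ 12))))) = 5237.07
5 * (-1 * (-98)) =490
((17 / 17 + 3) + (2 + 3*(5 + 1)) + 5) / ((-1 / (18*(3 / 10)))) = -783 / 5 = -156.60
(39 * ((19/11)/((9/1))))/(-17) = -247/561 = -0.44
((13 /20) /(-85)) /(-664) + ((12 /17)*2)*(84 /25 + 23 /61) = 363277849 /68856800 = 5.28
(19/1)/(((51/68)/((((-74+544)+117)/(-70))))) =-22306/105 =-212.44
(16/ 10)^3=512/ 125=4.10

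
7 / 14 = 1 / 2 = 0.50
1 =1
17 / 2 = 8.50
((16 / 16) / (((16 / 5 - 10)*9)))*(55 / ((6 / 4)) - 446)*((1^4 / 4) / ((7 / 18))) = 1535 / 357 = 4.30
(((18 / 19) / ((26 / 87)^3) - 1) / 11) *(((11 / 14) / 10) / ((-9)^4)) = 1151911 / 30674092176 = 0.00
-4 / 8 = -1 / 2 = -0.50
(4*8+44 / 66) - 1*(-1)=101 / 3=33.67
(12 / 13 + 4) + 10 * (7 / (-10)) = -27 / 13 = -2.08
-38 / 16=-19 / 8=-2.38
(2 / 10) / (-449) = -1 / 2245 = -0.00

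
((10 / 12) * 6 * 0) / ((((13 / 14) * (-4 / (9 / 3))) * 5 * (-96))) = 0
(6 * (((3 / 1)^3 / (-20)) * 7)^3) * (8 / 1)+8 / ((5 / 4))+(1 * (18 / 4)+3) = -20246857 / 500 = -40493.71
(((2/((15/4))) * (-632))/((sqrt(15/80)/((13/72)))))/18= -16432 * sqrt(3)/3645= -7.81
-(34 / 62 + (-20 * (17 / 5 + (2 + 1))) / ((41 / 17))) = 66759 / 1271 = 52.52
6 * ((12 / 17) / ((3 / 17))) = 24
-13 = -13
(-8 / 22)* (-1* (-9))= -36 / 11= -3.27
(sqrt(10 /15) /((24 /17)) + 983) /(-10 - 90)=-983 /100 - 17*sqrt(6) /7200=-9.84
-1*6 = -6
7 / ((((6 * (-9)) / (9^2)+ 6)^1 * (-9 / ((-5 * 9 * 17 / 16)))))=1785 / 256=6.97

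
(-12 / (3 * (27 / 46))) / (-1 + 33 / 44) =736 / 27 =27.26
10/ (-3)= -10/ 3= -3.33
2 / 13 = 0.15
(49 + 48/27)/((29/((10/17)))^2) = 45700/2187441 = 0.02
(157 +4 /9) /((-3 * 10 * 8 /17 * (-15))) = 24089 /32400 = 0.74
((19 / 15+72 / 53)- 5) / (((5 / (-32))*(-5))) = -60416 / 19875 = -3.04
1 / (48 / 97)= 97 / 48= 2.02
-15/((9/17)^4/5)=-2088025/2187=-954.74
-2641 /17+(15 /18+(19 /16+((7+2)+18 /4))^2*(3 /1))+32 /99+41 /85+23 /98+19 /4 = 52614066341 /105557760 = 498.44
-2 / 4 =-1 / 2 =-0.50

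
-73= -73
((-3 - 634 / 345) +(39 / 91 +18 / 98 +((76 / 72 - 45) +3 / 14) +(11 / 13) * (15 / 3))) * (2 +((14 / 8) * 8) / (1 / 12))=-7433.22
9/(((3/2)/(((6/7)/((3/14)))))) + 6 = 30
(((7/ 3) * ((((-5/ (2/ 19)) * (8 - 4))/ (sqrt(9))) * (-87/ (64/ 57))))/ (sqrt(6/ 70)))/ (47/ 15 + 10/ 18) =5496225 * sqrt(105)/ 5312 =10602.32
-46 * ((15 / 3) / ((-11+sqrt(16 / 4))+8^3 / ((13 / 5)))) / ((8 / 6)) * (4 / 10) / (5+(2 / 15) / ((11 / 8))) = -148005 / 2054563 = -0.07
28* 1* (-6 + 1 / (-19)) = -3220 / 19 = -169.47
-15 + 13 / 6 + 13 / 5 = -307 / 30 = -10.23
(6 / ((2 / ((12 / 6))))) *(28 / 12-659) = -3940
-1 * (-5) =5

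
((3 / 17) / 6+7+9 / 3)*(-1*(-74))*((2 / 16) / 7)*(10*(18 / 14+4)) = 2334145 / 3332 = 700.52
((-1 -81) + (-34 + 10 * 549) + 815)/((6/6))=6189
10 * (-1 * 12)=-120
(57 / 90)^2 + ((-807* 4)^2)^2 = 97718459904230761 / 900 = 108576066560256.40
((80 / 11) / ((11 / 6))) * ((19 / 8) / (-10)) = -114 / 121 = -0.94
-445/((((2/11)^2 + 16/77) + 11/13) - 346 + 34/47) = 46059013/35624793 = 1.29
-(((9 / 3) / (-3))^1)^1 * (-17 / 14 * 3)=-51 / 14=-3.64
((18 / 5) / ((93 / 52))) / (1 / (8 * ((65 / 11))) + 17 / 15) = 97344 / 55831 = 1.74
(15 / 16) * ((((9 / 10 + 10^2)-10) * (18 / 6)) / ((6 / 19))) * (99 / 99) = 51813 / 64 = 809.58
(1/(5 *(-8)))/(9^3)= -1/29160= -0.00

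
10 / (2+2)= 5 / 2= 2.50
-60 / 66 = -10 / 11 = -0.91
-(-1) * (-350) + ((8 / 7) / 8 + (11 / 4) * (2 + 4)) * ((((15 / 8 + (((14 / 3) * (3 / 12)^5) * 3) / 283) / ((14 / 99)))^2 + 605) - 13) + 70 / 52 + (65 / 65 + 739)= 9863287922797208749 / 748928318308352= 13169.87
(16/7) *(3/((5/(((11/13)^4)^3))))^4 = 125734334985194322473256015540086266645389133989628176/1289017958895669210843192569337038935705652159885651404375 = 0.00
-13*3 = -39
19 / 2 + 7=33 / 2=16.50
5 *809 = 4045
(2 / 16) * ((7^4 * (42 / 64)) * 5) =252105 / 256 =984.79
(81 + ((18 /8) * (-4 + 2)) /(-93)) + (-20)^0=5087 /62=82.05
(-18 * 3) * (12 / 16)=-81 / 2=-40.50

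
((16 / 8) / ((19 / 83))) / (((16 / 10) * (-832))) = -415 / 63232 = -0.01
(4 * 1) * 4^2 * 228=14592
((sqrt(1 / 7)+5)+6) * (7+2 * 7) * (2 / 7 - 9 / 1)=-2082.17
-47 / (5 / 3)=-141 / 5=-28.20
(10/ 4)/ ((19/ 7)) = 35/ 38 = 0.92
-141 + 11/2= -271/2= -135.50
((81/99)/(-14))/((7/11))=-9/98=-0.09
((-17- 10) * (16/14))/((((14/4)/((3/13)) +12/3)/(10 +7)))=-22032/805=-27.37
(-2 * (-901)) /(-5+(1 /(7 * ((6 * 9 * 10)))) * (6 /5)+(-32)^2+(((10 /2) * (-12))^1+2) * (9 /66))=62439300 /35034311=1.78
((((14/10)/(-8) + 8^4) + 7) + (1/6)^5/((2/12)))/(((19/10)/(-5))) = -132931555/12312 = -10796.91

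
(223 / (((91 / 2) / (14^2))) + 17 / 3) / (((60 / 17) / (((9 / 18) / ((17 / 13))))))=7537 / 72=104.68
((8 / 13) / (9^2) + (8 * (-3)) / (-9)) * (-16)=-45056 / 1053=-42.79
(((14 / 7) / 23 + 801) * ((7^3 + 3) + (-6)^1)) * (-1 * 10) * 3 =-187935000 / 23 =-8171086.96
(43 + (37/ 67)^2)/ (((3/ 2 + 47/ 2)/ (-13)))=-2527148/ 112225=-22.52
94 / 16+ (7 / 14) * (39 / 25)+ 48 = 10931 / 200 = 54.66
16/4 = 4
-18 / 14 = -9 / 7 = -1.29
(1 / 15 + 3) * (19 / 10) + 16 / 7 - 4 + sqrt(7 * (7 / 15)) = 7 * sqrt(15) / 15 + 2159 / 525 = 5.92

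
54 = 54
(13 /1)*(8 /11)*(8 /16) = 52 /11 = 4.73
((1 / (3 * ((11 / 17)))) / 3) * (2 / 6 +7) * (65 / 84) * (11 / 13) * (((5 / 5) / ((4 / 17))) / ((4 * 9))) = 15895 / 163296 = 0.10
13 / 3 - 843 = -2516 / 3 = -838.67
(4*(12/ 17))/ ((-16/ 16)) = -48/ 17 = -2.82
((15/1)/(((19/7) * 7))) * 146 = 2190/19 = 115.26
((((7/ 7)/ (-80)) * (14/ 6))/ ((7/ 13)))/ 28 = -13/ 6720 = -0.00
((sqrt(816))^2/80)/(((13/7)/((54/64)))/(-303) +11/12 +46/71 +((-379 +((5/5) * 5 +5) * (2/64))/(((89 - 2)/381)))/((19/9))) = -1828119322512/140513536268185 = -0.01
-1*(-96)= 96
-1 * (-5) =5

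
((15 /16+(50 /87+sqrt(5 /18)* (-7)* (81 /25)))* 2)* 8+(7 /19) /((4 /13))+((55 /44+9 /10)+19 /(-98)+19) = 37541213 /809970 - 1512* sqrt(10) /25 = -144.91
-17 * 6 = -102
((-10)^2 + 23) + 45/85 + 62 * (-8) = -6332/17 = -372.47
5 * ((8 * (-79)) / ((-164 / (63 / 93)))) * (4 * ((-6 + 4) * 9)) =-1194480 / 1271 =-939.80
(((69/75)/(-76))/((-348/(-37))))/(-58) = 851/38349600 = 0.00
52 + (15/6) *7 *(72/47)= 3704/47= 78.81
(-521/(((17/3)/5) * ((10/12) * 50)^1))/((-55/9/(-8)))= -337608/23375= -14.44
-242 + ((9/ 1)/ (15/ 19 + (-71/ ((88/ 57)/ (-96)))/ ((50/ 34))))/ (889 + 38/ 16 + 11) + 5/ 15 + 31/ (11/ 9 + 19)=-240.13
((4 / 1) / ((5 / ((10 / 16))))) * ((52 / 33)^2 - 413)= -447053 / 2178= -205.26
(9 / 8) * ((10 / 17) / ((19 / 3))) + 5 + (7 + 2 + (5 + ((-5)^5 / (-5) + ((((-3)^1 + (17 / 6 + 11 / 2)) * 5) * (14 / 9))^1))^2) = 424689679367 / 941868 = 450901.48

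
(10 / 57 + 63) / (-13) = -277 / 57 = -4.86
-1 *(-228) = 228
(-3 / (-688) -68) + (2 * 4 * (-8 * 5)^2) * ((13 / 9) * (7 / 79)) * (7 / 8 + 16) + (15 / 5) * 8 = 1500200749 / 54352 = 27601.57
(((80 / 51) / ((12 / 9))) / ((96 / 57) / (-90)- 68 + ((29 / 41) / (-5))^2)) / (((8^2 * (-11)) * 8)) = 35931375 / 11696502784384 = 0.00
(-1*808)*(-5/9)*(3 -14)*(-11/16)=61105/18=3394.72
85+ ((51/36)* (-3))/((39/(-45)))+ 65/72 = 84995/936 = 90.81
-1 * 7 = -7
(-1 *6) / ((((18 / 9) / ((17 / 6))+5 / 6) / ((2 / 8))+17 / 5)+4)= -1530 / 3457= -0.44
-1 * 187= -187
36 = 36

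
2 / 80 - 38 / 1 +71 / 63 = -92857 / 2520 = -36.85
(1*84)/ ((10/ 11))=92.40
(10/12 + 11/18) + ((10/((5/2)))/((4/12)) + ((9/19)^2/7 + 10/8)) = 1339699/90972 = 14.73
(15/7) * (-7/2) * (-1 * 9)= 135/2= 67.50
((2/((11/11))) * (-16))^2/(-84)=-12.19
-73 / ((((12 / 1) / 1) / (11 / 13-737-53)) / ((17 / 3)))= 12731419 / 468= 27203.89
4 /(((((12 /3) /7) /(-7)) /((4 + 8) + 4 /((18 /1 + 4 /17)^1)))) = -92806 /155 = -598.75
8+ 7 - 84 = -69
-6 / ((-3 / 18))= 36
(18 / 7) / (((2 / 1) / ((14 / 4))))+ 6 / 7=75 / 14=5.36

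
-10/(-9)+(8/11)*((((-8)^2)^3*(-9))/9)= -190649.07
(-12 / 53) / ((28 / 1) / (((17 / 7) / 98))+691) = -204 / 1640615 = -0.00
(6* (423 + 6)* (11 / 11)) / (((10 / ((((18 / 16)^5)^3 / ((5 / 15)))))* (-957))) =-24089262455073933 / 5101733952880640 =-4.72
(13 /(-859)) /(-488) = 13 /419192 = 0.00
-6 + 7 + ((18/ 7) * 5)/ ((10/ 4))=43/ 7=6.14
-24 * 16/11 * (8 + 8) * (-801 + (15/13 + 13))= 62846976/143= 439489.34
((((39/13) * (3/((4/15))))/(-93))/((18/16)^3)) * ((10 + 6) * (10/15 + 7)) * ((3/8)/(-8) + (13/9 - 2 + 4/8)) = 217120/67797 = 3.20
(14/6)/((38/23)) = 161/114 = 1.41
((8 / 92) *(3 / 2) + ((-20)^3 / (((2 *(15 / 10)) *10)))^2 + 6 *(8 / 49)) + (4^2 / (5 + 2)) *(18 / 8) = 721343423 / 10143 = 71117.36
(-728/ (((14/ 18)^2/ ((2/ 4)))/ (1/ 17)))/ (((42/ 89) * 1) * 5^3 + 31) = -374868/ 953071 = -0.39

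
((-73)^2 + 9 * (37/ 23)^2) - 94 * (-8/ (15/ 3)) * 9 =17737082/ 2645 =6705.89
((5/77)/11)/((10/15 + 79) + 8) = 15/222761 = 0.00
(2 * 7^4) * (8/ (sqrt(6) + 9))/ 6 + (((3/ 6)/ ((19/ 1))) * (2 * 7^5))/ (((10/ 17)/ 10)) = 7507927/ 475-19208 * sqrt(6)/ 225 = 15597.05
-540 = -540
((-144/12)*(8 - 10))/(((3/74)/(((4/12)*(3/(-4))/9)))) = -148/9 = -16.44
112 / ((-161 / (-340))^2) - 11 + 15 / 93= 488.65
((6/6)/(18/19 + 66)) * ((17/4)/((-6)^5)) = -323/39564288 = -0.00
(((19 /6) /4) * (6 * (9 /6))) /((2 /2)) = 57 /8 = 7.12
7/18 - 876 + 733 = -2567/18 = -142.61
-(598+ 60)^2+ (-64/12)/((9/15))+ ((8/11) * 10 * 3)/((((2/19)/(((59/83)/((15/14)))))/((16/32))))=-3557173244/8217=-432904.13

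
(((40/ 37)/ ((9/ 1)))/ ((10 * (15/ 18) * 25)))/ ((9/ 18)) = 0.00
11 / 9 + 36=335 / 9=37.22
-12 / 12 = -1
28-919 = -891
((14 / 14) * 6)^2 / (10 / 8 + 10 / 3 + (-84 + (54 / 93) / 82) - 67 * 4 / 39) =-2379312 / 5702509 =-0.42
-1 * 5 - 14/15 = -89/15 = -5.93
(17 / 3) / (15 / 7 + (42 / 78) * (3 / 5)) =455 / 198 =2.30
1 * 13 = 13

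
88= 88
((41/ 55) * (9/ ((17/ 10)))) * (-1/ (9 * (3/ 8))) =-656/ 561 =-1.17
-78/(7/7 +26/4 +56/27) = -4212/517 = -8.15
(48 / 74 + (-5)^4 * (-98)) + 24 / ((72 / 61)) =-6796421 / 111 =-61229.02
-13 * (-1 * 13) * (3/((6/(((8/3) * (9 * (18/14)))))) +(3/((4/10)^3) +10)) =684281/56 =12219.30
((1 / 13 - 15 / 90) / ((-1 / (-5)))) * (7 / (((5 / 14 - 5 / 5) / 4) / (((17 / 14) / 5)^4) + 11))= 20462645 / 229321482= 0.09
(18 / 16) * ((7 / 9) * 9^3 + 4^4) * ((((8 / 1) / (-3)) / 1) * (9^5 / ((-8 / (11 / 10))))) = 1603711791 / 80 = 20046397.39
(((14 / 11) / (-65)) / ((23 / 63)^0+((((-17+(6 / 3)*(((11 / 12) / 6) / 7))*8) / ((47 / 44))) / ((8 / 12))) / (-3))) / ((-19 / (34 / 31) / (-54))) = -0.00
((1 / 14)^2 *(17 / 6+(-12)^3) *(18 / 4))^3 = -29944060385877 / 481890304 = -62138.75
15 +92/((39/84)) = 2771/13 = 213.15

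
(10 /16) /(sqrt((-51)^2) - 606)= -0.00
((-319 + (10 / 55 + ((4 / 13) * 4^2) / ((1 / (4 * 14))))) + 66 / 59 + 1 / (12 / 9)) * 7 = -9746443 / 33748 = -288.80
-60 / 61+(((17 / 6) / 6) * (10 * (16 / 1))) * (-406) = -16841420 / 549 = -30676.54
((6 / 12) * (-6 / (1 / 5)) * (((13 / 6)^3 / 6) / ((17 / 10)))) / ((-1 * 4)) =54925 / 14688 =3.74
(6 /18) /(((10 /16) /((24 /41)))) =64 /205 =0.31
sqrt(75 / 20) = sqrt(15) / 2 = 1.94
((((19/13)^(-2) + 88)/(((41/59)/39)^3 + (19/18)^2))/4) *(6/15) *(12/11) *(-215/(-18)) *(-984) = -65851780156060687776/646837791881545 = -101805.71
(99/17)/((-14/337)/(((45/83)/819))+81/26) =-4337190/44417719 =-0.10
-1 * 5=-5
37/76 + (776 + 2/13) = 767321/988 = 776.64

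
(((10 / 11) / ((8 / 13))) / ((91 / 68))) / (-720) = -17 / 11088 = -0.00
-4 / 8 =-1 / 2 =-0.50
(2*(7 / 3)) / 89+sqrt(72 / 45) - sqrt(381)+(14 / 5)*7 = -sqrt(381)+2*sqrt(10) / 5+26236 / 1335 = 1.40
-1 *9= -9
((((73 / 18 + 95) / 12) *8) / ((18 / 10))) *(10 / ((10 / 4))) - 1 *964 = -198592 / 243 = -817.25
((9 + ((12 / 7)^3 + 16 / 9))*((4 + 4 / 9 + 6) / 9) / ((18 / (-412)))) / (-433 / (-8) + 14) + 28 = 26778186404 / 1226480535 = 21.83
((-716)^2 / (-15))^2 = 262816174336 / 225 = 1168071885.94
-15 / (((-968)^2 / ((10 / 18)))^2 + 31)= -375 / 71119132103431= -0.00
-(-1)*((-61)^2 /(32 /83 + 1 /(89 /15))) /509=27487027 /2083337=13.19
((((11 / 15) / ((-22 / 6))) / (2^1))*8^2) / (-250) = 16 / 625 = 0.03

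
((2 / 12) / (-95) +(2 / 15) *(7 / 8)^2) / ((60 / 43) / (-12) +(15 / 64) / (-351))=-613782 / 715445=-0.86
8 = 8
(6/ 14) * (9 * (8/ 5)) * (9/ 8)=243/ 35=6.94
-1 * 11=-11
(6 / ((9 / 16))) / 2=5.33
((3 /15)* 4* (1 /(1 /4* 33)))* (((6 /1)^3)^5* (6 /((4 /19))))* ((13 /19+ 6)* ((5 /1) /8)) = 59713493041152 /11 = 5428499367377.45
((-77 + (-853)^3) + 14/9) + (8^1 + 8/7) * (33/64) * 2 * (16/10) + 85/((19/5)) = -3714593332217/5985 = -620650514.99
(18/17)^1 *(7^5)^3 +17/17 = 85456107178991/17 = 5026829834058.29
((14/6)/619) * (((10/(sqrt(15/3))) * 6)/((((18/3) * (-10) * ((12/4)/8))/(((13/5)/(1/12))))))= -2912 * sqrt(5)/46425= -0.14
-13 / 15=-0.87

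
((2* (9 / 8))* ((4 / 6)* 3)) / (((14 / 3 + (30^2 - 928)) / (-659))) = 17793 / 140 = 127.09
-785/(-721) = 785/721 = 1.09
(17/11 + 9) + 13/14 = 1767/154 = 11.47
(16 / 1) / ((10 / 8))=64 / 5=12.80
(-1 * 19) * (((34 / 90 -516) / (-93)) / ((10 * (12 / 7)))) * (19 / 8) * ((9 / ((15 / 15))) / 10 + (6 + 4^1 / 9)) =-38757061441 / 361584000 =-107.19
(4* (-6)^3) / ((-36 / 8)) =192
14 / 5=2.80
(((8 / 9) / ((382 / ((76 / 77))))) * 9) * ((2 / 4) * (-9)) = -1368 / 14707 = -0.09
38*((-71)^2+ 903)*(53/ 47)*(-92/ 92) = -254706.72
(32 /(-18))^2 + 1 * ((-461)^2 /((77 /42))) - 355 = 102971717 /891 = 115568.71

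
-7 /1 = -7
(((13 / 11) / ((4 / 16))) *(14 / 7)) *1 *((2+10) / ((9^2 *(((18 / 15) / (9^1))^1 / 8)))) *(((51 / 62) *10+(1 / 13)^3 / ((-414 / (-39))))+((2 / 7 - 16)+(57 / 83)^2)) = -78283766307520 / 132752759139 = -589.70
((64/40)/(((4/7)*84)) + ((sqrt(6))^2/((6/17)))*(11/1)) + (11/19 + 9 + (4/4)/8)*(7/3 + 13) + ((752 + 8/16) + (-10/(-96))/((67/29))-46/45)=996621569/916560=1087.35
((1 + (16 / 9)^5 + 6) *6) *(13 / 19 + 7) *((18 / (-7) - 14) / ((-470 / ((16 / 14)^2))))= 1584579851776 / 30144416085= 52.57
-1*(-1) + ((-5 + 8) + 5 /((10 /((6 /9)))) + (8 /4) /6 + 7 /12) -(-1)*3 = 33 /4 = 8.25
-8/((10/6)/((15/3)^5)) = -15000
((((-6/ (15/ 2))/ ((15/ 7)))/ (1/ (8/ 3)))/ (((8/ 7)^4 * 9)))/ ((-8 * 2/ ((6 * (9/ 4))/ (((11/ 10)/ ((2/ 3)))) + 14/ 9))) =4050487/ 102643200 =0.04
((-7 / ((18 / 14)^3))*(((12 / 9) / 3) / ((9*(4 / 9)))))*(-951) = 761117 / 2187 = 348.02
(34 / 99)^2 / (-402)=-578 / 1970001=-0.00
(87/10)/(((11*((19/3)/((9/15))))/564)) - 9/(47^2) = 487713429/11542025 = 42.26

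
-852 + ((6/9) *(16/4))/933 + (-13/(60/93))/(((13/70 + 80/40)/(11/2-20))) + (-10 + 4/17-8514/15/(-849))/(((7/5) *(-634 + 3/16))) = -2746567165809553/3823640644572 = -718.31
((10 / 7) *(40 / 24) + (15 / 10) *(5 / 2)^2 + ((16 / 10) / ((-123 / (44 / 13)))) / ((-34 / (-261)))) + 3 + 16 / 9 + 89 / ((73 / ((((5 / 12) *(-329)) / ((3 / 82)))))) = -7587548466559 / 1666861560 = -4552.00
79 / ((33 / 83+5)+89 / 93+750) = 609801 / 5838301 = 0.10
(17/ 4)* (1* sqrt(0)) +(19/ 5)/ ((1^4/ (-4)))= -15.20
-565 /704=-0.80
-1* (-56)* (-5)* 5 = -1400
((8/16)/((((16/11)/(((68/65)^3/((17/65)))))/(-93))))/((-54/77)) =7588273/38025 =199.56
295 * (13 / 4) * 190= 364325 / 2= 182162.50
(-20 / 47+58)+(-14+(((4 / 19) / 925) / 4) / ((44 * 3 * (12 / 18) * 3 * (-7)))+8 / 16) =67279419853 / 1526494200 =44.07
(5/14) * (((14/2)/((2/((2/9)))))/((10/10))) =5/18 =0.28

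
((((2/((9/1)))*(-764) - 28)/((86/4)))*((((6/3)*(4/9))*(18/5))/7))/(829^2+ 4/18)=-11392/1861736471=-0.00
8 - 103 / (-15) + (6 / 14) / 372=14.87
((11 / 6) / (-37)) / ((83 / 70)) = -385 / 9213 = -0.04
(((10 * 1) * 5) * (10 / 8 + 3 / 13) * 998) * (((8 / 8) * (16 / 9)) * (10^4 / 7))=21956000000 / 117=187658119.66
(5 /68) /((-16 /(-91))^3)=3767855 /278528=13.53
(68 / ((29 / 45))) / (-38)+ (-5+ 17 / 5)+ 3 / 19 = -11623 / 2755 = -4.22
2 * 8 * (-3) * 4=-192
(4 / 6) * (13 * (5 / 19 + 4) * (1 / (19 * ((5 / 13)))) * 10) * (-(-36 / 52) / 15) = 4212 / 1805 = 2.33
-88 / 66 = -4 / 3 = -1.33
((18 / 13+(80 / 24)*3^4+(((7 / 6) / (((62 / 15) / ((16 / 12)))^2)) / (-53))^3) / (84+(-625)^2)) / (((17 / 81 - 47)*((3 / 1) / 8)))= -50344276472709186688 / 1271755878452211394482955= -0.00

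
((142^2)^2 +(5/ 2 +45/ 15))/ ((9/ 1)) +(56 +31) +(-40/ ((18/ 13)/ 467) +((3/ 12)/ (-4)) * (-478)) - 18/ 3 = 3251731835/ 72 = 45162942.15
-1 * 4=-4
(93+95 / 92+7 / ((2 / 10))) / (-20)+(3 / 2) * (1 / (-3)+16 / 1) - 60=-79031 / 1840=-42.95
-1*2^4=-16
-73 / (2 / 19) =-1387 / 2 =-693.50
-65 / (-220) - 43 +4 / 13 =-24251 / 572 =-42.40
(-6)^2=36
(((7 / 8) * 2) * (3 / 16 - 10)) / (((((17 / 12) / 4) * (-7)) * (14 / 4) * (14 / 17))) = 471 / 196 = 2.40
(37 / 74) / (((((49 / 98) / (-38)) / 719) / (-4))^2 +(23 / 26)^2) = 4037027027072 / 6318305613545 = 0.64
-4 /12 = -1 /3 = -0.33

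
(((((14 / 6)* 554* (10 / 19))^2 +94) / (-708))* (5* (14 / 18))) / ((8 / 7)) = -184263741235 / 82810512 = -2225.13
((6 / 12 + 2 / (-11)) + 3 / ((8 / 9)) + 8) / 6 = 343 / 176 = 1.95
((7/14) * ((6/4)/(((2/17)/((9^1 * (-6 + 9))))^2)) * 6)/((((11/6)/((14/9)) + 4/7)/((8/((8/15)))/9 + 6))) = 14536989/14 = 1038356.36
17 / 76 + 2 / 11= 339 / 836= 0.41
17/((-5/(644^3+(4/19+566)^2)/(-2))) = 3282197438792/1805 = 1818391932.85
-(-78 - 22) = 100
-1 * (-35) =35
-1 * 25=-25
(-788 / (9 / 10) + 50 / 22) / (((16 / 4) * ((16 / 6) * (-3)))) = 86455 / 3168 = 27.29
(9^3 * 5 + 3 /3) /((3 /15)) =18230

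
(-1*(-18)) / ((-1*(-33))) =6 / 11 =0.55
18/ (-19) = -18/ 19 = -0.95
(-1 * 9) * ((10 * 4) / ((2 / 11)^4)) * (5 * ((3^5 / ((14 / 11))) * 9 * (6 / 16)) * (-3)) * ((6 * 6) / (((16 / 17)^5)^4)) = 26089044490437224747349829969101756825 / 67699845898419233783545856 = 385363425045.05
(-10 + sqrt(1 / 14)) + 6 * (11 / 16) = -47 / 8 + sqrt(14) / 14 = -5.61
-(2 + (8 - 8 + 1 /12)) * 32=-200 /3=-66.67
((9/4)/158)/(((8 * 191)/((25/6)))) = 75/1931392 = 0.00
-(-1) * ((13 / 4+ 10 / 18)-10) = -223 / 36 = -6.19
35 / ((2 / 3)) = 105 / 2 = 52.50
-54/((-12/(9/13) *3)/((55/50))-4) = 99/94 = 1.05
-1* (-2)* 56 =112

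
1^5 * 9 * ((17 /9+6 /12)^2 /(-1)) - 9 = -2173 /36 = -60.36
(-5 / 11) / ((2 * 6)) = -5 / 132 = -0.04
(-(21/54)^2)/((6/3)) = -49/648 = -0.08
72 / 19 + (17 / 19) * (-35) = -523 / 19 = -27.53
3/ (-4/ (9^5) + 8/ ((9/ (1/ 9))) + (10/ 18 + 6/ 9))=177147/ 77999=2.27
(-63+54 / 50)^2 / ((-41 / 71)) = -170137584 / 25625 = -6639.52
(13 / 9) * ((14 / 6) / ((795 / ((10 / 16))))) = 91 / 34344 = 0.00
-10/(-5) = 2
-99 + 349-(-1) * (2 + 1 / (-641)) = 161531 / 641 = 252.00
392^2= 153664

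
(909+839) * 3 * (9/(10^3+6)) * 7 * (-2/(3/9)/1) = -991116/503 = -1970.41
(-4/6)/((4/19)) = -19/6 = -3.17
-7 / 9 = -0.78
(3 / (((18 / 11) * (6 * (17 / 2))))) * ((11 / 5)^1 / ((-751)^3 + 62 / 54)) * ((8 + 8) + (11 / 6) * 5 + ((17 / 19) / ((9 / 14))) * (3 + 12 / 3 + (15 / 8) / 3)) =-2961233 / 443268982014960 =-0.00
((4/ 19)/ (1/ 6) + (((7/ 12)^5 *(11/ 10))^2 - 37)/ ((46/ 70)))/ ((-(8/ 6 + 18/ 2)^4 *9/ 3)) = 29781421359415283/ 18510020693962260480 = 0.00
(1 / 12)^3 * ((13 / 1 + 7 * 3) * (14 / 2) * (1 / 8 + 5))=0.71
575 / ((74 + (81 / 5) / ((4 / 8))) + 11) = 2875 / 587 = 4.90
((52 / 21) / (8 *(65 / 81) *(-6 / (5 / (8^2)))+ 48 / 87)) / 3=-1131 / 674828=-0.00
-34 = -34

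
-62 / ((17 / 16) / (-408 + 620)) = -210304 / 17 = -12370.82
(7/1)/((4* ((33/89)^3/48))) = 19739132/11979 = 1647.81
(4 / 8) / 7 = 1 / 14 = 0.07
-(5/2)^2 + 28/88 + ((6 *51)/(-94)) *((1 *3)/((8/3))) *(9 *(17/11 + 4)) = -780507/4136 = -188.71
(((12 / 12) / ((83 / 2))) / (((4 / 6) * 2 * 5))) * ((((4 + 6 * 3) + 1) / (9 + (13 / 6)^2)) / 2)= 621 / 204595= 0.00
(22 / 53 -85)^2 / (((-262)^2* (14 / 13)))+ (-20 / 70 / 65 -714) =-125267303015819 / 175467106360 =-713.91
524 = 524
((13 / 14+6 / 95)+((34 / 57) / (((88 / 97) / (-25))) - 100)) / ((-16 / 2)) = 533359 / 36960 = 14.43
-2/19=-0.11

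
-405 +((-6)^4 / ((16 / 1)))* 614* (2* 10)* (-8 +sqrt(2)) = -7957845 +994680* sqrt(2) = -6551155.05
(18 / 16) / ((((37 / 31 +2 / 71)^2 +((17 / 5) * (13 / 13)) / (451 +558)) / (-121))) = -26615163316005 / 292490738096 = -90.99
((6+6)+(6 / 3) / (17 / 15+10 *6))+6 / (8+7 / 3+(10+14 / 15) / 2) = 899196 / 72443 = 12.41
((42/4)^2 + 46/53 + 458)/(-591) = -120653/125292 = -0.96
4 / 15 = 0.27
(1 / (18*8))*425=425 / 144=2.95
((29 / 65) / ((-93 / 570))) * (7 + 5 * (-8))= 36366 / 403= 90.24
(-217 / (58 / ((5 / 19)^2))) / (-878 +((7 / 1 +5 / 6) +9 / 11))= 179025 / 600679813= 0.00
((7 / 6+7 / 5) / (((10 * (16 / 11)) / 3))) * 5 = 847 / 320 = 2.65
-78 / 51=-26 / 17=-1.53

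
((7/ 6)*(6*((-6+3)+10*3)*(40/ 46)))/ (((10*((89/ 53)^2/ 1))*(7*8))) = 75843/ 728732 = 0.10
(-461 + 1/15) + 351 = -1649/15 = -109.93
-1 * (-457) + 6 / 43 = 19657 / 43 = 457.14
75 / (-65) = -15 / 13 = -1.15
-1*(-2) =2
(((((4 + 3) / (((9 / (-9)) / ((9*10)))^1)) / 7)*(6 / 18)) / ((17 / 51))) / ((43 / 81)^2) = -590490 / 1849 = -319.36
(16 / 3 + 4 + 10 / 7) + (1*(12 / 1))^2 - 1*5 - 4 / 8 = 149.26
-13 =-13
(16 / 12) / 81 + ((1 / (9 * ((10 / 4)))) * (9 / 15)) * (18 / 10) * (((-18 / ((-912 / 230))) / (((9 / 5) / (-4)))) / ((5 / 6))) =-65168 / 115425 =-0.56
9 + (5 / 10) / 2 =37 / 4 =9.25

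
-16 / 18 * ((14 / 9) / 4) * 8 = -224 / 81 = -2.77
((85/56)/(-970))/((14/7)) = -0.00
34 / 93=0.37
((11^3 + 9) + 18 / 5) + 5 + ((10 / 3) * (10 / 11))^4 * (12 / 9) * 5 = 33989995909 / 17788815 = 1910.75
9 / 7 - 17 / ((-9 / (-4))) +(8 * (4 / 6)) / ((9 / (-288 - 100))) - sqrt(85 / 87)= -44641 / 189 - sqrt(7395) / 87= -237.18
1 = 1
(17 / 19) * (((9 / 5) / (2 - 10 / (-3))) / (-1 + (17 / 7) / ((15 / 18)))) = 0.16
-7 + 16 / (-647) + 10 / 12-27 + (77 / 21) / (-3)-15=-575471 / 11646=-49.41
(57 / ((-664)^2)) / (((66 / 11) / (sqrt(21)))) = 19 * sqrt(21) / 881792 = 0.00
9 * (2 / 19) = 18 / 19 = 0.95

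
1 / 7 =0.14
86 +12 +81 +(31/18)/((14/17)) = 45635/252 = 181.09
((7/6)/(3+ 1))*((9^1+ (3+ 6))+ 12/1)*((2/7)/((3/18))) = 15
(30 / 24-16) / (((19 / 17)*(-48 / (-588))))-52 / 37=-1834247 / 11248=-163.07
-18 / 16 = -9 / 8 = -1.12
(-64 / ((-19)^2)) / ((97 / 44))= -2816 / 35017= -0.08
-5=-5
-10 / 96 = -5 / 48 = -0.10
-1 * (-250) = 250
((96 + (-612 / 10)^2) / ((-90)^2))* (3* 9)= 8003 / 625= 12.80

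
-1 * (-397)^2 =-157609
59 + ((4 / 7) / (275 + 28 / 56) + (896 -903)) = 52.00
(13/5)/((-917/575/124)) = -185380/917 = -202.16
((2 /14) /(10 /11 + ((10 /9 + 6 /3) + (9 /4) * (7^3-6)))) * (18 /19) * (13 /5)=92664 /200736235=0.00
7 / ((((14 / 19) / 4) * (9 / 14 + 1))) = 532 / 23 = 23.13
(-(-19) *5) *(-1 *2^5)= -3040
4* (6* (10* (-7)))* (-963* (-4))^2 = -24927678720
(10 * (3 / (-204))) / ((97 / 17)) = -5 / 194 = -0.03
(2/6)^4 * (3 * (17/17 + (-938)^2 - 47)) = 293266/9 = 32585.11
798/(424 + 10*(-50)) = -21/2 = -10.50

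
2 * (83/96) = 83/48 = 1.73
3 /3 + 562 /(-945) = 383 /945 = 0.41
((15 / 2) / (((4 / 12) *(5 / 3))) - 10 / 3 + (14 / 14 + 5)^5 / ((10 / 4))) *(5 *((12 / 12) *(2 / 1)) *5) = 468085 / 3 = 156028.33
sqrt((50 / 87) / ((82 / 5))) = 5*sqrt(17835) / 3567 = 0.19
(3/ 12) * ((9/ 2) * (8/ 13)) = 9/ 13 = 0.69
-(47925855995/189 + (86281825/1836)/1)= -253622952.10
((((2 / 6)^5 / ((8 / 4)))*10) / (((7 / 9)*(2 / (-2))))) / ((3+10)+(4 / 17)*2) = -85 / 43281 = -0.00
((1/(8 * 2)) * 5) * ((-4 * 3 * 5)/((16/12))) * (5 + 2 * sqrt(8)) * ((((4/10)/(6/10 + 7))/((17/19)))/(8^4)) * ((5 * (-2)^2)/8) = -1125 * sqrt(2)/557056- 5625/2228224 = -0.01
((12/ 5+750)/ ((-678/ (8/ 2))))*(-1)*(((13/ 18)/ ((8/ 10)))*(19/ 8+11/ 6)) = 274417/ 16272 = 16.86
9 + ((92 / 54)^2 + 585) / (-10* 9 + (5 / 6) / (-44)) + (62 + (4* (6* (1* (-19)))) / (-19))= 510899897 / 5774895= 88.47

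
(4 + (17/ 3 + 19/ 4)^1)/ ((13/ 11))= 1903/ 156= 12.20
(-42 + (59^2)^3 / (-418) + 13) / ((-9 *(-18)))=-4686727307 / 7524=-622903.68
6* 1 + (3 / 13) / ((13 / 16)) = 1062 / 169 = 6.28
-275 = -275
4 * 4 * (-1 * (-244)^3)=232428544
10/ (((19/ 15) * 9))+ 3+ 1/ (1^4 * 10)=2267/ 570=3.98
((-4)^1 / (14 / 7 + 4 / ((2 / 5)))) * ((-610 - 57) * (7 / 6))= 4669 / 18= 259.39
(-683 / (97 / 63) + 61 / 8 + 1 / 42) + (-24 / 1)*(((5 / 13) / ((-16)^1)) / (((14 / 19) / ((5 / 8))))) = -369005129 / 847392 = -435.46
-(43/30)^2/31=-1849/27900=-0.07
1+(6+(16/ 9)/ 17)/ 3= 1393/ 459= 3.03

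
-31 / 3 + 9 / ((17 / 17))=-4 / 3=-1.33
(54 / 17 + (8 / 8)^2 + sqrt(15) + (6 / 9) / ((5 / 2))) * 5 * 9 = 45 * sqrt(15) + 3399 / 17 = 374.23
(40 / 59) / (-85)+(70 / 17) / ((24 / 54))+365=750759 / 2006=374.26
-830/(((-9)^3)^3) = 830/387420489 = 0.00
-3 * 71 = -213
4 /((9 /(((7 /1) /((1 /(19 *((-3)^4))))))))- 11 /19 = 90961 /19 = 4787.42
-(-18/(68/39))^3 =43243551/39304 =1100.23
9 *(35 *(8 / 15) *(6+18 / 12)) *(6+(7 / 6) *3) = 11970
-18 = -18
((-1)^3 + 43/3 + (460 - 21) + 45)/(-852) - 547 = -349906/639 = -547.58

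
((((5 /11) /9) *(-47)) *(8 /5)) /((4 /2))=-188 /99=-1.90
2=2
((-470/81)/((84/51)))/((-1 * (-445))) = -799/100926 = -0.01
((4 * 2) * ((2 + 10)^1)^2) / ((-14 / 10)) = -5760 / 7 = -822.86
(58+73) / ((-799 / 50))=-8.20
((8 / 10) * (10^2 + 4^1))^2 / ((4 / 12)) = 519168 / 25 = 20766.72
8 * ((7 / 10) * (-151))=-4228 / 5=-845.60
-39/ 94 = -0.41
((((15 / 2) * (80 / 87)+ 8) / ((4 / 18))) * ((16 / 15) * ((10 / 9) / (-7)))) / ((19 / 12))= -27648 / 3857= -7.17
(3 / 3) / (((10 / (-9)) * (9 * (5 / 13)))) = -13 / 50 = -0.26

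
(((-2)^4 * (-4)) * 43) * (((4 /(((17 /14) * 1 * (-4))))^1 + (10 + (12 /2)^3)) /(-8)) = 1316832 /17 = 77460.71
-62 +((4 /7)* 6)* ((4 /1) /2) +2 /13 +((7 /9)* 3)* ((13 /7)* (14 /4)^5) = 2220.96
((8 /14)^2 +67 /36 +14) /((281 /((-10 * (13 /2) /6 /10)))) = -371215 /5948208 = -0.06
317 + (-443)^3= -86937990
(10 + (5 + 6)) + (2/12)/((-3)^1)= 377/18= 20.94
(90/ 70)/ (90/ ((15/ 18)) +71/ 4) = 36/ 3521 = 0.01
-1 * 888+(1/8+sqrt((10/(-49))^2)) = -347967/392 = -887.67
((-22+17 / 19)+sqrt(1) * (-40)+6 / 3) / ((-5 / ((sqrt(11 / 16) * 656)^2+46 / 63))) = 20931567802 / 5985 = 3497337.98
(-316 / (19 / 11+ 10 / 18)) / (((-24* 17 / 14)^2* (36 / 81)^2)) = -3449061 / 4180096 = -0.83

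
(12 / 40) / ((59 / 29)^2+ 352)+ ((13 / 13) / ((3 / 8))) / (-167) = -22697017 / 1500560130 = -0.02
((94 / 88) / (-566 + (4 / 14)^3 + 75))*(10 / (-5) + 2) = 0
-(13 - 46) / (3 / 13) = 143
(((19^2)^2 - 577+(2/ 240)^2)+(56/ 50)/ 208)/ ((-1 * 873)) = -24288077821/ 163425600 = -148.62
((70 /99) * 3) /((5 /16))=224 /33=6.79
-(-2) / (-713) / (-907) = 2 / 646691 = 0.00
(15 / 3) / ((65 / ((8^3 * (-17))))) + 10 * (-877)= -122714 / 13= -9439.54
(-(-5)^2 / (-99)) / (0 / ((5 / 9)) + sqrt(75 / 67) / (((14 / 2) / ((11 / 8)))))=280 * sqrt(201) / 3267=1.22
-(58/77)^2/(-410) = 1682/1215445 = 0.00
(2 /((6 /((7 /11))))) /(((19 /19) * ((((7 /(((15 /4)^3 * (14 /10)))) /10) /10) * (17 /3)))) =118125 /2992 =39.48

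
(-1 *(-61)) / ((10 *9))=61 / 90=0.68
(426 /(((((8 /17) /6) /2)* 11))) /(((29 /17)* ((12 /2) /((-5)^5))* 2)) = -192365625 /1276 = -150756.76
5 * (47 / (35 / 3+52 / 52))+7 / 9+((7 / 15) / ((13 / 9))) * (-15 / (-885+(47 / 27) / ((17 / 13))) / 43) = 749469673105 / 38771280756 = 19.33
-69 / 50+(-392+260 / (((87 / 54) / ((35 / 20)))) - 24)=-195701 / 1450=-134.97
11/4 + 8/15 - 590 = -35203/60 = -586.72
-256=-256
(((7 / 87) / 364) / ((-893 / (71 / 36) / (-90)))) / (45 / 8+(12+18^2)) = 355 / 2760283539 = 0.00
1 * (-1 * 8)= -8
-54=-54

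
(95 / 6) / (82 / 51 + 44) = 1615 / 4652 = 0.35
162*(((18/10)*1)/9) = 162/5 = 32.40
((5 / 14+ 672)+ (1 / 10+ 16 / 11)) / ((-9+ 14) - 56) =-259456 / 19635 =-13.21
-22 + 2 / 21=-21.90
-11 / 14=-0.79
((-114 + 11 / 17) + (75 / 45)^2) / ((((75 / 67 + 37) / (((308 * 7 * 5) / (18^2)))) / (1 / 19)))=-1527399335 / 300691359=-5.08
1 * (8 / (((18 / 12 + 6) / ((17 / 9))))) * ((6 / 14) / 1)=0.86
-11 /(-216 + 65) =11 /151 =0.07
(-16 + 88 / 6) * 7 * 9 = -84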